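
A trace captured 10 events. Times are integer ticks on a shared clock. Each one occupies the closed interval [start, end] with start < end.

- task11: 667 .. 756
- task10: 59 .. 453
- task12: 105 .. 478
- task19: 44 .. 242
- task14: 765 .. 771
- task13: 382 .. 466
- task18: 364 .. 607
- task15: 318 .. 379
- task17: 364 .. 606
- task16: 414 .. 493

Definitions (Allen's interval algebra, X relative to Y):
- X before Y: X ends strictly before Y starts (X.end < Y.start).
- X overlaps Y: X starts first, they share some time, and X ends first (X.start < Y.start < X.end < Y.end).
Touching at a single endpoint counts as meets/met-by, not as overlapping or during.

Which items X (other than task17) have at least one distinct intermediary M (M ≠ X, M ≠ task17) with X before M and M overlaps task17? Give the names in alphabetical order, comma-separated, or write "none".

Target task17 = [364, 606].
Intermediaries M with M overlaps task17: task10, task12, task15.
Via task10 — items with X before task10: none.
Via task12 — items with X before task12: none.
Via task15 — items with X before task15: task19.
Union: task19.

task19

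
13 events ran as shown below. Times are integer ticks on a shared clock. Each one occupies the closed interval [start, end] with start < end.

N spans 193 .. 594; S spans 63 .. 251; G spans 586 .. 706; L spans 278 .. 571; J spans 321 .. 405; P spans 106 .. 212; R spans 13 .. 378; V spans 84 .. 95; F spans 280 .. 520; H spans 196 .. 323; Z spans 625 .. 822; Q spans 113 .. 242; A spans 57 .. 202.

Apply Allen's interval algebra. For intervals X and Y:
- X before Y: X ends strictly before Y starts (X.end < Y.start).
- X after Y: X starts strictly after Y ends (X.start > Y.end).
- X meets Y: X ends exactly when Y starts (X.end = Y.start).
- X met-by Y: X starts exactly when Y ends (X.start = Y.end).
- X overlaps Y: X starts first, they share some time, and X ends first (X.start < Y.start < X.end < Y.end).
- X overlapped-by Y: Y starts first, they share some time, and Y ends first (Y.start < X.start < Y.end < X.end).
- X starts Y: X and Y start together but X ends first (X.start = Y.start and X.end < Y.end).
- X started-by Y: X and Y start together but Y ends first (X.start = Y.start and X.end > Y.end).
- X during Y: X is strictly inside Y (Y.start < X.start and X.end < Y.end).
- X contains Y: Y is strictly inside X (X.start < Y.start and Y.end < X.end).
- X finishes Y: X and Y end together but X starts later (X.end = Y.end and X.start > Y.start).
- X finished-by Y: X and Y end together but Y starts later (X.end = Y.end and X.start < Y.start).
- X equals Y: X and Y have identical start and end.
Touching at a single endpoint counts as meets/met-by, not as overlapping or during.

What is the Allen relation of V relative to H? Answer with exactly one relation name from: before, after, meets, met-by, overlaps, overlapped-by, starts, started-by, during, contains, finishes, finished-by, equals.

before

V = [84, 95]; H = [196, 323].
Compare endpoints: V.start < H.start, V.start < H.end, V.end < H.start, V.end < H.end.
That pattern is 'before'.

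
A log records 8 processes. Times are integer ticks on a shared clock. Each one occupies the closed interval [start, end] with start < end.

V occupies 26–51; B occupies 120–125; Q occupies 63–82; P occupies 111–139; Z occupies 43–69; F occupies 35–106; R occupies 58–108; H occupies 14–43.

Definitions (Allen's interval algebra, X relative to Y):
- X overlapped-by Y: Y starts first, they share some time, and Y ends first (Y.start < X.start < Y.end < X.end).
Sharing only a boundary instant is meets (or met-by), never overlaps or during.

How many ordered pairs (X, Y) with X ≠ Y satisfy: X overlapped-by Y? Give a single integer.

7

Checking all 56 ordered pairs for relation 'overlapped-by'; matching pairs in alphabetical order:
(F, H): F overlapped-by H ✓
(F, V): F overlapped-by V ✓
(Q, Z): Q overlapped-by Z ✓
(R, F): R overlapped-by F ✓
(R, Z): R overlapped-by Z ✓
(V, H): V overlapped-by H ✓
(Z, V): Z overlapped-by V ✓
Count: 7.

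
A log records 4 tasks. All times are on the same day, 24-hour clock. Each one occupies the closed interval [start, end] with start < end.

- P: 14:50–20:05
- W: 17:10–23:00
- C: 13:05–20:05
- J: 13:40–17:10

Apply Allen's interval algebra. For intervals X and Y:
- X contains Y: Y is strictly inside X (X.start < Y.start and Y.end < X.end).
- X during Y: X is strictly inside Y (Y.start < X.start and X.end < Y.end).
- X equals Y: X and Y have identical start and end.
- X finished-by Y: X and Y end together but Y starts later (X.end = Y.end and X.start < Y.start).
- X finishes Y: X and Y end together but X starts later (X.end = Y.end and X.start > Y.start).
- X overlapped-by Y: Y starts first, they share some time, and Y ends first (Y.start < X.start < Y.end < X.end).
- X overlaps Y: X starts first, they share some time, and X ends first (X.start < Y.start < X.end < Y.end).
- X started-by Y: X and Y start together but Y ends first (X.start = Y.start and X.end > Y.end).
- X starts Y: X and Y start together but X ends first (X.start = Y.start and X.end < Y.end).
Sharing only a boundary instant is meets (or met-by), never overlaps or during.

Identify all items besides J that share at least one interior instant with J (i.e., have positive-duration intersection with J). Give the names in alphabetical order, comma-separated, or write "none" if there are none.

C, P

Target J = [13:40, 17:10].
C [13:05, 20:05] → contains → yes.
P [14:50, 20:05] → overlapped-by → yes.
W [17:10, 23:00] → met-by → no.
Result: C, P.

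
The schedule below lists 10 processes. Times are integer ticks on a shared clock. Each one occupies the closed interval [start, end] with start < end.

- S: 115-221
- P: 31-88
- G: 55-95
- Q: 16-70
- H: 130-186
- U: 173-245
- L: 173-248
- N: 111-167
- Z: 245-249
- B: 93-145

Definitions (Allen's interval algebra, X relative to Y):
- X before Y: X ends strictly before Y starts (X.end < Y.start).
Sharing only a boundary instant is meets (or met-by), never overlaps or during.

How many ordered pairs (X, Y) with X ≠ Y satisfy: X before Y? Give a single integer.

Checking all 90 ordered pairs for relation 'before'; matching pairs in alphabetical order:
(B, L): B before L ✓
(B, U): B before U ✓
(B, Z): B before Z ✓
(G, H): G before H ✓
(G, L): G before L ✓
(G, N): G before N ✓
(G, S): G before S ✓
(G, U): G before U ✓
(G, Z): G before Z ✓
(H, Z): H before Z ✓
(N, L): N before L ✓
(N, U): N before U ✓
(N, Z): N before Z ✓
(P, B): P before B ✓
(P, H): P before H ✓
(P, L): P before L ✓
(P, N): P before N ✓
(P, S): P before S ✓
(P, U): P before U ✓
(P, Z): P before Z ✓
(Q, B): Q before B ✓
(Q, H): Q before H ✓
(Q, L): Q before L ✓
(Q, N): Q before N ✓
... plus 4 further pairs not listed.
Count: 28.

28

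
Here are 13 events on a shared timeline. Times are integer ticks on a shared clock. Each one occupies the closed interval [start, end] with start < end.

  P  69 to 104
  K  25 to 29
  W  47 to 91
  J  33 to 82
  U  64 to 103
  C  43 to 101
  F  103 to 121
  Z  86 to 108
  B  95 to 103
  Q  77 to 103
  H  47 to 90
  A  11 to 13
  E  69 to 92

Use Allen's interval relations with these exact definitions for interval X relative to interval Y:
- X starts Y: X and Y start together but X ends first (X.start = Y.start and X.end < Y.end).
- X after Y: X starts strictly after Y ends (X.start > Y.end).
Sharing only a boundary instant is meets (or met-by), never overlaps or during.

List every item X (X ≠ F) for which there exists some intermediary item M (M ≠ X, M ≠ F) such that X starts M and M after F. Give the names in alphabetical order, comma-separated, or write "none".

none

Target F = [103, 121].
Intermediaries M with M after F: none.
Union: none.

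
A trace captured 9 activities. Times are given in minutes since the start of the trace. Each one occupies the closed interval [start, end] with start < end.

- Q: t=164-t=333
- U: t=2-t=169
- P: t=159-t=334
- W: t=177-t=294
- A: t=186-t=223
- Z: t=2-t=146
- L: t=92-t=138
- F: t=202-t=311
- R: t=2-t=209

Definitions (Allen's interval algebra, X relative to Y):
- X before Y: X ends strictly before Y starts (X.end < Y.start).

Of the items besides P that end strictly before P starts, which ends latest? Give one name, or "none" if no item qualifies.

Target P = [t=159, t=334].
A [t=186, t=223] → during → excluded.
F [t=202, t=311] → during → excluded.
L [t=92, t=138] → before → candidate.
Q [t=164, t=333] → during → excluded.
R [t=2, t=209] → overlaps → excluded.
U [t=2, t=169] → overlaps → excluded.
W [t=177, t=294] → during → excluded.
Z [t=2, t=146] → before → candidate.
Among candidates, latest end is t=146 → Z.

Z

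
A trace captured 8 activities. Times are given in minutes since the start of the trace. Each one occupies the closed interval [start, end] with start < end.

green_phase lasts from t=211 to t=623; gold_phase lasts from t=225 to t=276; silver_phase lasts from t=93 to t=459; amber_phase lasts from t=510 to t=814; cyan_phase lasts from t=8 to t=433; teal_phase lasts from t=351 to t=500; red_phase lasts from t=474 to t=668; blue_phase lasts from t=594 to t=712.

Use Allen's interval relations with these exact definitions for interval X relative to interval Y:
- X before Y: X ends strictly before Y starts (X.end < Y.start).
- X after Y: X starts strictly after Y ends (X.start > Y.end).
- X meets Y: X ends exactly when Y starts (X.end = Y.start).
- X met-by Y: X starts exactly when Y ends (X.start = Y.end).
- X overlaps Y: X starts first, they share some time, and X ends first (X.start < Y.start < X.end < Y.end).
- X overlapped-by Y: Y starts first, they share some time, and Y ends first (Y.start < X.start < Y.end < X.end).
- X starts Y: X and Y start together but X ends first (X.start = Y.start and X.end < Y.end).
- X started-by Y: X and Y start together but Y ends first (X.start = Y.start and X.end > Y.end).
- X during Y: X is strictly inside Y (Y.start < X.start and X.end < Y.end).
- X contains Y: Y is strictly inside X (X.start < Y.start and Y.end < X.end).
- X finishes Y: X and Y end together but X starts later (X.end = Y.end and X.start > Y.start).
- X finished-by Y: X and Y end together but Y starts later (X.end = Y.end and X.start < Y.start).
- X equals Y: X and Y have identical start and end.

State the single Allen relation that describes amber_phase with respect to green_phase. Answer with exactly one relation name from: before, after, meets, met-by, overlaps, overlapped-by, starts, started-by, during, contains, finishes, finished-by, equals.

overlapped-by

amber_phase = [t=510, t=814]; green_phase = [t=211, t=623].
Compare endpoints: amber_phase.start > green_phase.start, amber_phase.start < green_phase.end, amber_phase.end > green_phase.start, amber_phase.end > green_phase.end.
That pattern is 'overlapped-by'.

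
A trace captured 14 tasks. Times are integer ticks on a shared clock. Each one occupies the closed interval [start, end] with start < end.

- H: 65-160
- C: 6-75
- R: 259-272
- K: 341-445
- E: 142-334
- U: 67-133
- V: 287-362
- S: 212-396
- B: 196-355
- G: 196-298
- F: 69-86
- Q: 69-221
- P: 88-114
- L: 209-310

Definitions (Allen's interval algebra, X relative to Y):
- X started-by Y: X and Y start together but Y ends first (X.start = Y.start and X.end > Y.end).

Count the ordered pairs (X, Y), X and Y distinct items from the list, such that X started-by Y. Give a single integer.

Checking all 182 ordered pairs for relation 'started-by'; matching pairs in alphabetical order:
(B, G): B started-by G ✓
(Q, F): Q started-by F ✓
Count: 2.

2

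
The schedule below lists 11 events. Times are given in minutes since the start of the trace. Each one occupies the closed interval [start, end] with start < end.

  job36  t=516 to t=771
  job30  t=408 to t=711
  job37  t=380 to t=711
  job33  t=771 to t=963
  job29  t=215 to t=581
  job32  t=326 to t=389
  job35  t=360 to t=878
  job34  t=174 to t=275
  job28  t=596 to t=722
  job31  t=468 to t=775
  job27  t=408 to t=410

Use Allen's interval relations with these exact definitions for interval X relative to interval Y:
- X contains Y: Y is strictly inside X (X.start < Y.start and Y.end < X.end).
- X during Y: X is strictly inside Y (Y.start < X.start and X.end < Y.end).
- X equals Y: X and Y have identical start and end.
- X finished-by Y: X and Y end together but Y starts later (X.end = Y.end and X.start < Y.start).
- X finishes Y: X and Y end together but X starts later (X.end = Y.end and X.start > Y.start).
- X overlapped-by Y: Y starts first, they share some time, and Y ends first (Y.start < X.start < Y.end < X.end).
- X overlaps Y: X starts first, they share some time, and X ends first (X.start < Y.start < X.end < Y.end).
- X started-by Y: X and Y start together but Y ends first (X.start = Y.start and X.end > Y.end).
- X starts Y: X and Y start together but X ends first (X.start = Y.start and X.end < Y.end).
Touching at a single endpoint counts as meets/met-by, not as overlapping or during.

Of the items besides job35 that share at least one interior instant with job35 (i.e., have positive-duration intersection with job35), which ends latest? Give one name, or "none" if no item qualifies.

job33

Target job35 = [t=360, t=878].
job27 [t=408, t=410] → during → candidate.
job28 [t=596, t=722] → during → candidate.
job29 [t=215, t=581] → overlaps → candidate.
job30 [t=408, t=711] → during → candidate.
job31 [t=468, t=775] → during → candidate.
job32 [t=326, t=389] → overlaps → candidate.
job33 [t=771, t=963] → overlapped-by → candidate.
job34 [t=174, t=275] → before → excluded.
job36 [t=516, t=771] → during → candidate.
job37 [t=380, t=711] → during → candidate.
Among candidates, latest end is t=963 → job33.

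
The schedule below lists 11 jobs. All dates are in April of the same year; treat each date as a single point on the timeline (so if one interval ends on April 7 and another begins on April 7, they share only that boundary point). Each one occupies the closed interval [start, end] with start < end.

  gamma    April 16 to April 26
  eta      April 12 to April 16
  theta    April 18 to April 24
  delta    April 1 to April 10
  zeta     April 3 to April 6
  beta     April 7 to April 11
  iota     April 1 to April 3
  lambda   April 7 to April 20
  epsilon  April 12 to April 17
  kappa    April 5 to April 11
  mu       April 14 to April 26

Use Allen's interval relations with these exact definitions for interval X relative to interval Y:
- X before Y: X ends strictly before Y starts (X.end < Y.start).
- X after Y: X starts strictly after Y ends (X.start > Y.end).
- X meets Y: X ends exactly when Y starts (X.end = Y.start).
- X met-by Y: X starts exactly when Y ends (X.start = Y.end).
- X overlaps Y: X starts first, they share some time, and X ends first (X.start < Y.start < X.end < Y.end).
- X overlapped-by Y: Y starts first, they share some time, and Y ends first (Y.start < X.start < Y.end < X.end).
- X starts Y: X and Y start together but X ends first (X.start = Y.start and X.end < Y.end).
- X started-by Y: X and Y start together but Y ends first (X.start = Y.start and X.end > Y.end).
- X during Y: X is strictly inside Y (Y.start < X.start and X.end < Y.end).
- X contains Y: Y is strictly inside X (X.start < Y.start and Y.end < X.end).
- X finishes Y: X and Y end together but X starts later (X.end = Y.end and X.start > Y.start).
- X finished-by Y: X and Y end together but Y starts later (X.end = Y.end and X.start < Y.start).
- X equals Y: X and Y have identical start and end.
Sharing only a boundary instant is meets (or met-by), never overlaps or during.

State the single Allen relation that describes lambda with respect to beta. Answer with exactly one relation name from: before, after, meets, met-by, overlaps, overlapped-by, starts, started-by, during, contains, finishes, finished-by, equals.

started-by

lambda = [April 7, April 20]; beta = [April 7, April 11].
Compare endpoints: lambda.start = beta.start, lambda.start < beta.end, lambda.end > beta.start, lambda.end > beta.end.
That pattern is 'started-by'.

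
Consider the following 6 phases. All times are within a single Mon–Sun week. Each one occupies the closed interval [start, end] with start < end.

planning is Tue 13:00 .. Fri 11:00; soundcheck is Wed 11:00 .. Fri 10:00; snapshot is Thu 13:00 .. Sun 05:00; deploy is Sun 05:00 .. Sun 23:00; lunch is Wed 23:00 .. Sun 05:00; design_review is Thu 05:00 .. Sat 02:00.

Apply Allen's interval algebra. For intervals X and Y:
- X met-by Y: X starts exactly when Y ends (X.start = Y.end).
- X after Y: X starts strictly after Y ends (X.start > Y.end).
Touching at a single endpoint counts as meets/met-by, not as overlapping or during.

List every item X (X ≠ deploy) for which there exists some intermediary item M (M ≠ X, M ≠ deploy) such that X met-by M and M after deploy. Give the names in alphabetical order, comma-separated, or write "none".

Target deploy = [Sun 05:00, Sun 23:00].
Intermediaries M with M after deploy: none.
Union: none.

none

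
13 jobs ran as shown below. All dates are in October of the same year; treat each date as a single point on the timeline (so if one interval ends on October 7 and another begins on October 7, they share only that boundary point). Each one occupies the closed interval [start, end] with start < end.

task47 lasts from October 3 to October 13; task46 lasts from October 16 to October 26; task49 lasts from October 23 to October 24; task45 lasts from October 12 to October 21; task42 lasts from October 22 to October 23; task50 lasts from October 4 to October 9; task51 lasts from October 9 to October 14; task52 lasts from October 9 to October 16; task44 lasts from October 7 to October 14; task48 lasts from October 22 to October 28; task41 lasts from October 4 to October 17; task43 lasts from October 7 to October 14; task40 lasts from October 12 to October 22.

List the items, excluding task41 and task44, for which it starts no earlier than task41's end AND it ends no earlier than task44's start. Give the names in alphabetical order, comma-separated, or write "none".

Conditions: its start is no earlier than task41's end (X.start >= October 17) AND its end is no earlier than task44's start (X.end >= October 7).
task40: start October 12 >= October 17? ✗; end October 22 >= October 7? ✓ → no.
task42: start October 22 >= October 17? ✓; end October 23 >= October 7? ✓ → yes.
task43: start October 7 >= October 17? ✗; end October 14 >= October 7? ✓ → no.
task45: start October 12 >= October 17? ✗; end October 21 >= October 7? ✓ → no.
task46: start October 16 >= October 17? ✗; end October 26 >= October 7? ✓ → no.
task47: start October 3 >= October 17? ✗; end October 13 >= October 7? ✓ → no.
task48: start October 22 >= October 17? ✓; end October 28 >= October 7? ✓ → yes.
task49: start October 23 >= October 17? ✓; end October 24 >= October 7? ✓ → yes.
task50: start October 4 >= October 17? ✗; end October 9 >= October 7? ✓ → no.
task51: start October 9 >= October 17? ✗; end October 14 >= October 7? ✓ → no.
task52: start October 9 >= October 17? ✗; end October 16 >= October 7? ✓ → no.
Result: task42, task48, task49.

task42, task48, task49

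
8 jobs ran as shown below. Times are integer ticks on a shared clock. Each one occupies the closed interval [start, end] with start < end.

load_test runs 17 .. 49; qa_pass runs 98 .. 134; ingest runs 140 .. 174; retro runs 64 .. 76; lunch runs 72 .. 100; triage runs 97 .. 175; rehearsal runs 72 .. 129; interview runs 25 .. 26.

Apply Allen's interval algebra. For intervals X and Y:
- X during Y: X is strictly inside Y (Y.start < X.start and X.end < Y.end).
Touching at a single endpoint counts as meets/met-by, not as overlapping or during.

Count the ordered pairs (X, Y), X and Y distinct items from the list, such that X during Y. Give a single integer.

Checking all 56 ordered pairs for relation 'during'; matching pairs in alphabetical order:
(ingest, triage): ingest during triage ✓
(interview, load_test): interview during load_test ✓
(qa_pass, triage): qa_pass during triage ✓
Count: 3.

3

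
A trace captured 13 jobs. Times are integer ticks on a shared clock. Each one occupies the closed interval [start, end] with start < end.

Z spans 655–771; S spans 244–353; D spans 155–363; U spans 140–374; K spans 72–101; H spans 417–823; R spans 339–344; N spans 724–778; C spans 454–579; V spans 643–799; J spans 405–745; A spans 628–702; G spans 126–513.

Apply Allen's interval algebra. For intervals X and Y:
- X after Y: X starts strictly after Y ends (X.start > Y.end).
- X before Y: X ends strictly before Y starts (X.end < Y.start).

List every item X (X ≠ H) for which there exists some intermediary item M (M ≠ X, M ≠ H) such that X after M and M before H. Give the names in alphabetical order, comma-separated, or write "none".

A, C, D, G, J, N, R, S, U, V, Z

Target H = [417, 823].
Intermediaries M with M before H: D, K, R, S, U.
Via D — items with X after D: A, C, J, N, V, Z.
Via K — items with X after K: A, C, D, G, J, N, R, S, U, V, Z.
Via R — items with X after R: A, C, J, N, V, Z.
Via S — items with X after S: A, C, J, N, V, Z.
Via U — items with X after U: A, C, J, N, V, Z.
Union: A, C, D, G, J, N, R, S, U, V, Z.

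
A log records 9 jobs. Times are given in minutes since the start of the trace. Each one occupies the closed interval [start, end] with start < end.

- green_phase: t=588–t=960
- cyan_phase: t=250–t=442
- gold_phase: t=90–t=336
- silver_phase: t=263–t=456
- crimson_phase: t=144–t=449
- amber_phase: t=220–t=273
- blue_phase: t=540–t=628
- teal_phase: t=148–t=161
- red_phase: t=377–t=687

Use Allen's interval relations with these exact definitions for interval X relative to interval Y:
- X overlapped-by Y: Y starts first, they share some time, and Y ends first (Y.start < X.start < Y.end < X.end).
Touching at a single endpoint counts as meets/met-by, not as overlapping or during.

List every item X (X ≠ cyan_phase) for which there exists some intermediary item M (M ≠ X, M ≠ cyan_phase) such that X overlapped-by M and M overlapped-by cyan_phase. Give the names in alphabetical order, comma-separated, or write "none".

green_phase, red_phase

Target cyan_phase = [t=250, t=442].
Intermediaries M with M overlapped-by cyan_phase: red_phase, silver_phase.
Via red_phase — items with X overlapped-by red_phase: green_phase.
Via silver_phase — items with X overlapped-by silver_phase: red_phase.
Union: green_phase, red_phase.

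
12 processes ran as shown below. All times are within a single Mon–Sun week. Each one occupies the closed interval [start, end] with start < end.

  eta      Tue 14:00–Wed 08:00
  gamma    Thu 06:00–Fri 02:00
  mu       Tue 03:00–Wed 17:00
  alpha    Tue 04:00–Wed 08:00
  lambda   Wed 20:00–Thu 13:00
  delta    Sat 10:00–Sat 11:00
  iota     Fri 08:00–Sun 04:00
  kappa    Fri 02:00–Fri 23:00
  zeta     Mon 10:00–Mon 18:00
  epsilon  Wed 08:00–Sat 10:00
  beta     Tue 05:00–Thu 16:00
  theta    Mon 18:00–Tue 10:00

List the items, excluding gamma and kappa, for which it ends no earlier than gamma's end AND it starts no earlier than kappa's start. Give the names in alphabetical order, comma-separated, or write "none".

delta, iota

Conditions: its end is no earlier than gamma's end (X.end >= Fri 02:00) AND its start is no earlier than kappa's start (X.start >= Fri 02:00).
alpha: end Wed 08:00 >= Fri 02:00? ✗; start Tue 04:00 >= Fri 02:00? ✗ → no.
beta: end Thu 16:00 >= Fri 02:00? ✗; start Tue 05:00 >= Fri 02:00? ✗ → no.
delta: end Sat 11:00 >= Fri 02:00? ✓; start Sat 10:00 >= Fri 02:00? ✓ → yes.
epsilon: end Sat 10:00 >= Fri 02:00? ✓; start Wed 08:00 >= Fri 02:00? ✗ → no.
eta: end Wed 08:00 >= Fri 02:00? ✗; start Tue 14:00 >= Fri 02:00? ✗ → no.
iota: end Sun 04:00 >= Fri 02:00? ✓; start Fri 08:00 >= Fri 02:00? ✓ → yes.
lambda: end Thu 13:00 >= Fri 02:00? ✗; start Wed 20:00 >= Fri 02:00? ✗ → no.
mu: end Wed 17:00 >= Fri 02:00? ✗; start Tue 03:00 >= Fri 02:00? ✗ → no.
theta: end Tue 10:00 >= Fri 02:00? ✗; start Mon 18:00 >= Fri 02:00? ✗ → no.
zeta: end Mon 18:00 >= Fri 02:00? ✗; start Mon 10:00 >= Fri 02:00? ✗ → no.
Result: delta, iota.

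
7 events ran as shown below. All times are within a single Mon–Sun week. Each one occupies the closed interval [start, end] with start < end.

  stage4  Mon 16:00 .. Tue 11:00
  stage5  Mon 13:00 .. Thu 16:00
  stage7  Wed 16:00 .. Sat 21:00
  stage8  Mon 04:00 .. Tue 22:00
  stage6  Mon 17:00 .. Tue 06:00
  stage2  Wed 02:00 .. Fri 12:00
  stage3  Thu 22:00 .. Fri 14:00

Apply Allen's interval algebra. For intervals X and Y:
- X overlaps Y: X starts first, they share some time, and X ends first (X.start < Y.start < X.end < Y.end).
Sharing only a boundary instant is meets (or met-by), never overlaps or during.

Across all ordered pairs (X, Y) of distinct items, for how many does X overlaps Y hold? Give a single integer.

5

Checking all 42 ordered pairs for relation 'overlaps'; matching pairs in alphabetical order:
(stage2, stage3): stage2 overlaps stage3 ✓
(stage2, stage7): stage2 overlaps stage7 ✓
(stage5, stage2): stage5 overlaps stage2 ✓
(stage5, stage7): stage5 overlaps stage7 ✓
(stage8, stage5): stage8 overlaps stage5 ✓
Count: 5.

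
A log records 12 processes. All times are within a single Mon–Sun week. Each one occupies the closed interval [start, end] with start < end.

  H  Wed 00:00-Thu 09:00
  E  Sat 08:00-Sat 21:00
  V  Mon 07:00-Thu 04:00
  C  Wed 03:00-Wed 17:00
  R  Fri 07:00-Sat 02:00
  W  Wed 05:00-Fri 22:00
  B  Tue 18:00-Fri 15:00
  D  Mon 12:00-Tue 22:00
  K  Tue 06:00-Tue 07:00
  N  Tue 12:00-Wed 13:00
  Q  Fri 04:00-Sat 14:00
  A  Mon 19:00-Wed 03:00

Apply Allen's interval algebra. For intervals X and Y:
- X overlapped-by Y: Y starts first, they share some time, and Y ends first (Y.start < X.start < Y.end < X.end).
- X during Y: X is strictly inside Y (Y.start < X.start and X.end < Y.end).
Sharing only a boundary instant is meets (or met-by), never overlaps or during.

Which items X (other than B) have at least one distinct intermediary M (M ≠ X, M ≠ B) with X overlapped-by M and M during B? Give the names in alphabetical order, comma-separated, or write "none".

Target B = [Tue 18:00, Fri 15:00].
Intermediaries M with M during B: C, H.
Via C — items with X overlapped-by C: W.
Via H — items with X overlapped-by H: W.
Union: W.

W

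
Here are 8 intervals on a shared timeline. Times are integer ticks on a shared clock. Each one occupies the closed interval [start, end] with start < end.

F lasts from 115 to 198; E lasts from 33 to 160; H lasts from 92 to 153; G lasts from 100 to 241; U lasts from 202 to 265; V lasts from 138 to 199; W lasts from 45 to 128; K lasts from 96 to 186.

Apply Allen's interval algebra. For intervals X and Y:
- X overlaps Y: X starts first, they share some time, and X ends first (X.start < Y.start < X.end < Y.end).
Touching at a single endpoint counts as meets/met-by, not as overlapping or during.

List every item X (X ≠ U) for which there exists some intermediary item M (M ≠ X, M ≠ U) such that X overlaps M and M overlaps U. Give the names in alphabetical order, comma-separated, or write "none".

Target U = [202, 265].
Intermediaries M with M overlaps U: G.
Via G — items with X overlaps G: E, H, K, W.
Union: E, H, K, W.

E, H, K, W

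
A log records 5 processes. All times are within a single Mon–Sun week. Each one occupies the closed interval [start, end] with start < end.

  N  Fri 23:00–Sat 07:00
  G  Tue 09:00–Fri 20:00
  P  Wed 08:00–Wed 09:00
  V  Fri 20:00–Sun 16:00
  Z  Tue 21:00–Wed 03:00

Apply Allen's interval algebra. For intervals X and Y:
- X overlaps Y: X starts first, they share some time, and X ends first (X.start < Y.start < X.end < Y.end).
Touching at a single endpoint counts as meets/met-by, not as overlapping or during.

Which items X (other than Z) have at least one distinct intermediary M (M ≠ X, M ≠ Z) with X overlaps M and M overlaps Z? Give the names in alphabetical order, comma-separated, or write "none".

none

Target Z = [Tue 21:00, Wed 03:00].
Intermediaries M with M overlaps Z: none.
Union: none.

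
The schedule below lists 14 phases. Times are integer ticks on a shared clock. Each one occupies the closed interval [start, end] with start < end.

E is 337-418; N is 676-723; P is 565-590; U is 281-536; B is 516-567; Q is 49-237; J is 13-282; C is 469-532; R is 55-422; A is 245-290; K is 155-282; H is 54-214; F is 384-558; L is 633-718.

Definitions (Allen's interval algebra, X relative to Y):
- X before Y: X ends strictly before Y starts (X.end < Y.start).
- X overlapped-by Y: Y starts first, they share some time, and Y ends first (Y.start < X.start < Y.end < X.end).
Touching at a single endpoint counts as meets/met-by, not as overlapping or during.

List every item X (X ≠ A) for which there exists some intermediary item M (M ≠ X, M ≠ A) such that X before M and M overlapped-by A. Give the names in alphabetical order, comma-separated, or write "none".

Target A = [245, 290].
Intermediaries M with M overlapped-by A: U.
Via U — items with X before U: H, Q.
Union: H, Q.

H, Q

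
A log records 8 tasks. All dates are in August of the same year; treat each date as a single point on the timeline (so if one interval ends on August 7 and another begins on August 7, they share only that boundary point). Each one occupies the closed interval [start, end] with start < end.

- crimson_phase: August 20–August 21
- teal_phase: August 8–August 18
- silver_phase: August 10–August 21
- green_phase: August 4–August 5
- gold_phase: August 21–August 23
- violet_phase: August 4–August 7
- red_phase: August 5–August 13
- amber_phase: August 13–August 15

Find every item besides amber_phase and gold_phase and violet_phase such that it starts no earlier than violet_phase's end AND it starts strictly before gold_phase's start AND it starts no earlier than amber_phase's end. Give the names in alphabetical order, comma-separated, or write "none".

crimson_phase

Conditions: its start is no earlier than violet_phase's end (X.start >= August 7) AND its start is strictly before gold_phase's start (X.start < August 21) AND its start is no earlier than amber_phase's end (X.start >= August 15).
crimson_phase: start August 20 >= August 7? ✓; start August 20 < August 21? ✓; start August 20 >= August 15? ✓ → yes.
green_phase: start August 4 >= August 7? ✗; start August 4 < August 21? ✓; start August 4 >= August 15? ✗ → no.
red_phase: start August 5 >= August 7? ✗; start August 5 < August 21? ✓; start August 5 >= August 15? ✗ → no.
silver_phase: start August 10 >= August 7? ✓; start August 10 < August 21? ✓; start August 10 >= August 15? ✗ → no.
teal_phase: start August 8 >= August 7? ✓; start August 8 < August 21? ✓; start August 8 >= August 15? ✗ → no.
Result: crimson_phase.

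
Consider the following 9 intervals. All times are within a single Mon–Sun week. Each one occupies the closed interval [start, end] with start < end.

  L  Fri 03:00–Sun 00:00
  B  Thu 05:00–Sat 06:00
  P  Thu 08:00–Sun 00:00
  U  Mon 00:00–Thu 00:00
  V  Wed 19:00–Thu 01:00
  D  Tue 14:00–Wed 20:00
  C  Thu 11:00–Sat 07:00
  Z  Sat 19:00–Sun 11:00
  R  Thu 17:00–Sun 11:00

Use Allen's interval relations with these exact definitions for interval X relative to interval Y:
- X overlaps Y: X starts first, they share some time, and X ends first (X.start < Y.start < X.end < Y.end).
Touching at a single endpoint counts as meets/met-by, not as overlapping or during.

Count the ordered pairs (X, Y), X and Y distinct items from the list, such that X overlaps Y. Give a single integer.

Checking all 72 ordered pairs for relation 'overlaps'; matching pairs in alphabetical order:
(B, C): B overlaps C ✓
(B, L): B overlaps L ✓
(B, P): B overlaps P ✓
(B, R): B overlaps R ✓
(C, L): C overlaps L ✓
(C, R): C overlaps R ✓
(D, V): D overlaps V ✓
(L, Z): L overlaps Z ✓
(P, R): P overlaps R ✓
(P, Z): P overlaps Z ✓
(U, V): U overlaps V ✓
Count: 11.

11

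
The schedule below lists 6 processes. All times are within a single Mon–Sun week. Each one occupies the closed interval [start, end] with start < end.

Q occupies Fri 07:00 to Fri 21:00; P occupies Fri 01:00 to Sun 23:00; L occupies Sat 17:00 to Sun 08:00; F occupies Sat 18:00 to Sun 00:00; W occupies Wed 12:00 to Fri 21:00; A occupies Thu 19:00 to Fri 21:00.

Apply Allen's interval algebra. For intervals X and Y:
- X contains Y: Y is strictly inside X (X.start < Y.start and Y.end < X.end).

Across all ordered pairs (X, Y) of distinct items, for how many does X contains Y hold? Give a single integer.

Checking all 30 ordered pairs for relation 'contains'; matching pairs in alphabetical order:
(L, F): L contains F ✓
(P, F): P contains F ✓
(P, L): P contains L ✓
(P, Q): P contains Q ✓
Count: 4.

4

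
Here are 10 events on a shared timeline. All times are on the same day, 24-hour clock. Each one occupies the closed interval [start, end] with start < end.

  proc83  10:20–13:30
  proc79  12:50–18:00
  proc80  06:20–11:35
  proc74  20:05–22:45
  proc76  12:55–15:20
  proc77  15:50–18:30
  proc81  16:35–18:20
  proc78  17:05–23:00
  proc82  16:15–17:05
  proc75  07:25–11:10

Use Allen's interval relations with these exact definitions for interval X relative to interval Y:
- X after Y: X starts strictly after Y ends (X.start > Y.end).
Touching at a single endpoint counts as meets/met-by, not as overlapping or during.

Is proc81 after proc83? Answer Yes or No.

Yes

proc81 = [16:35, 18:20], proc83 = [10:20, 13:30].
Actual relation of proc81 to proc83: after.
Asked whether 'after' holds → Yes.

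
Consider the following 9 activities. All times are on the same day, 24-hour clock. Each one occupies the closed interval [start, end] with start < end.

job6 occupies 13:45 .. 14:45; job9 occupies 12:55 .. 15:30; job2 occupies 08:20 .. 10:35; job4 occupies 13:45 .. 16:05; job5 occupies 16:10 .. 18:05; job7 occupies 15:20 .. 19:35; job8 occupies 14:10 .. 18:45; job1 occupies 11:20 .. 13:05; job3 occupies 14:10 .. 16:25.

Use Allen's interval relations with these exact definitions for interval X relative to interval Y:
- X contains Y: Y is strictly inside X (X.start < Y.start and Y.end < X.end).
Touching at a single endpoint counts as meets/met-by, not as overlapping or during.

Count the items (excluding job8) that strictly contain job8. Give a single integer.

0

Target job8 = [14:10, 18:45].
job1 [11:20, 13:05] → before → no.
job2 [08:20, 10:35] → before → no.
job3 [14:10, 16:25] → starts → no.
job4 [13:45, 16:05] → overlaps → no.
job5 [16:10, 18:05] → during → no.
job6 [13:45, 14:45] → overlaps → no.
job7 [15:20, 19:35] → overlapped-by → no.
job9 [12:55, 15:30] → overlaps → no.
Total: 0.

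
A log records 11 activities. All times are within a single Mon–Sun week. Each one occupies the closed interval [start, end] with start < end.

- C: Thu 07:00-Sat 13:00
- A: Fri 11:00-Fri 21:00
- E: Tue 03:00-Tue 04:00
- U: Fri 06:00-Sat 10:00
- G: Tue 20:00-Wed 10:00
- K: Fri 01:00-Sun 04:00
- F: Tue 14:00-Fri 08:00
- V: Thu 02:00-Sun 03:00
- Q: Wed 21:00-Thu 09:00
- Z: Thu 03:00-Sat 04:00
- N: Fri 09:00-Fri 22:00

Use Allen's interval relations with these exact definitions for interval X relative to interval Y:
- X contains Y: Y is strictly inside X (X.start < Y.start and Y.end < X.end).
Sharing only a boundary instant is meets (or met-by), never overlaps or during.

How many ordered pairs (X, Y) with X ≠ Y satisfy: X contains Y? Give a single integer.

Checking all 110 ordered pairs for relation 'contains'; matching pairs in alphabetical order:
(C, A): C contains A ✓
(C, N): C contains N ✓
(C, U): C contains U ✓
(F, G): F contains G ✓
(F, Q): F contains Q ✓
(K, A): K contains A ✓
(K, N): K contains N ✓
(K, U): K contains U ✓
(N, A): N contains A ✓
(U, A): U contains A ✓
(U, N): U contains N ✓
(V, A): V contains A ✓
(V, C): V contains C ✓
(V, N): V contains N ✓
(V, U): V contains U ✓
(V, Z): V contains Z ✓
(Z, A): Z contains A ✓
(Z, N): Z contains N ✓
Count: 18.

18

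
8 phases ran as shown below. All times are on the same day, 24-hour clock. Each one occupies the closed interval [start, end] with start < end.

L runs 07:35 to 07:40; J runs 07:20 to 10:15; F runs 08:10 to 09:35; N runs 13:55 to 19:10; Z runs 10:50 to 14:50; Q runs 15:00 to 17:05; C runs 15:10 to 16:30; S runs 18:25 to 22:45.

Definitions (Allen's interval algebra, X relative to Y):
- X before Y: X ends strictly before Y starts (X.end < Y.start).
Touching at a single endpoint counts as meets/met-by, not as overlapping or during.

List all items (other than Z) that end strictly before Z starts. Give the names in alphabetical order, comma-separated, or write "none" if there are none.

F, J, L

Target Z = [10:50, 14:50].
C [15:10, 16:30] → after → no.
F [08:10, 09:35] → before → yes.
J [07:20, 10:15] → before → yes.
L [07:35, 07:40] → before → yes.
N [13:55, 19:10] → overlapped-by → no.
Q [15:00, 17:05] → after → no.
S [18:25, 22:45] → after → no.
Result: F, J, L.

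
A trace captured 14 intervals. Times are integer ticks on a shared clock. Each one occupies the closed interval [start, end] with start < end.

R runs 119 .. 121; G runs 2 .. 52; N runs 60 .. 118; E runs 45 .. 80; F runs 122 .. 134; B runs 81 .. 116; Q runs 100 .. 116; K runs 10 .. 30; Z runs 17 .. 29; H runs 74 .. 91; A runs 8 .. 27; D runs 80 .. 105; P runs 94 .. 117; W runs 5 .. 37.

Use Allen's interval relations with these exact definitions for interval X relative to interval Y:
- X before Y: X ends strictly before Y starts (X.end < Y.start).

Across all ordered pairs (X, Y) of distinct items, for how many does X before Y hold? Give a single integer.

64

Checking all 182 ordered pairs for relation 'before'; matching pairs in alphabetical order:
(A, B): A before B ✓
(A, D): A before D ✓
(A, E): A before E ✓
(A, F): A before F ✓
(A, H): A before H ✓
(A, N): A before N ✓
(A, P): A before P ✓
(A, Q): A before Q ✓
(A, R): A before R ✓
(B, F): B before F ✓
(B, R): B before R ✓
(D, F): D before F ✓
(D, R): D before R ✓
(E, B): E before B ✓
(E, F): E before F ✓
(E, P): E before P ✓
(E, Q): E before Q ✓
(E, R): E before R ✓
(G, B): G before B ✓
(G, D): G before D ✓
(G, F): G before F ✓
(G, H): G before H ✓
(G, N): G before N ✓
(G, P): G before P ✓
... plus 40 further pairs not listed.
Count: 64.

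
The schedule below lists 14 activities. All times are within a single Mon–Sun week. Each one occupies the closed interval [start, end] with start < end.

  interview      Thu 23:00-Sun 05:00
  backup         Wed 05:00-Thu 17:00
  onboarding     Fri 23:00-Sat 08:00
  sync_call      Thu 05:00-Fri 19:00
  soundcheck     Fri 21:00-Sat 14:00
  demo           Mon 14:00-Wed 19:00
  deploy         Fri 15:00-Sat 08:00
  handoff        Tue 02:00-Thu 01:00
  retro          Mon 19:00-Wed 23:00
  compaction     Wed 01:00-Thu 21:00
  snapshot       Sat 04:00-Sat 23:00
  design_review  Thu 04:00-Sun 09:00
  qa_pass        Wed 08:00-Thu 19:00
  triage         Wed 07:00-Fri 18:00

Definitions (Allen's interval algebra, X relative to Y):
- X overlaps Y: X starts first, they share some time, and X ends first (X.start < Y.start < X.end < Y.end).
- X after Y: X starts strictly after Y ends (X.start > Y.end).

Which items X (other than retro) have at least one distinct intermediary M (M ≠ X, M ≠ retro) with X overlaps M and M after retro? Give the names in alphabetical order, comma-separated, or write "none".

backup, compaction, deploy, onboarding, qa_pass, soundcheck, sync_call, triage

Target retro = [Mon 19:00, Wed 23:00].
Intermediaries M with M after retro: deploy, design_review, interview, onboarding, snapshot, soundcheck, sync_call.
Via deploy — items with X overlaps deploy: sync_call, triage.
Via design_review — items with X overlaps design_review: backup, compaction, qa_pass, triage.
Via interview — items with X overlaps interview: sync_call, triage.
Via onboarding — items with X overlaps onboarding: none.
Via snapshot — items with X overlaps snapshot: deploy, onboarding, soundcheck.
Via soundcheck — items with X overlaps soundcheck: deploy.
Via sync_call — items with X overlaps sync_call: backup, compaction, qa_pass, triage.
Union: backup, compaction, deploy, onboarding, qa_pass, soundcheck, sync_call, triage.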